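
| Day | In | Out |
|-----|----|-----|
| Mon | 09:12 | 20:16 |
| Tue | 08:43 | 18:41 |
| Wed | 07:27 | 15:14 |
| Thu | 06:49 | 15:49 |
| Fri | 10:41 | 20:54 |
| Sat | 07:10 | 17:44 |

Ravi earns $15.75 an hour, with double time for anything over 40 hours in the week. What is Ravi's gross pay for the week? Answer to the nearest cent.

Mon: 09:12–20:16 = 11 h 4 min
Tue: 08:43–18:41 = 9 h 58 min
Wed: 07:27–15:14 = 7 h 47 min
Thu: 06:49–15:49 = 9 h 0 min
Fri: 10:41–20:54 = 10 h 13 min
Sat: 07:10–17:44 = 10 h 34 min
Total worked: 58 h 36 min = 3516 min.
Regular 40 h 0 min = 2400 min at $15.75/h; overtime 18 h 36 min = 1116 min at $31.50/h.
Pay = (2400 × $15.75 + 1116 × $31.50) ÷ 60 = $1215.90.

$1215.90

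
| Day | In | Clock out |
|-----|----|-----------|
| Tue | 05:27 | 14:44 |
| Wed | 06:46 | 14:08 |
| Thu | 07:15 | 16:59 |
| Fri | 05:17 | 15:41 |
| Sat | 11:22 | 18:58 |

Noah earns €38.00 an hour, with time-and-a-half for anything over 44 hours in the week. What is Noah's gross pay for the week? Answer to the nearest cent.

€1693.85

Tue: 05:27–14:44 = 9 h 17 min
Wed: 06:46–14:08 = 7 h 22 min
Thu: 07:15–16:59 = 9 h 44 min
Fri: 05:17–15:41 = 10 h 24 min
Sat: 11:22–18:58 = 7 h 36 min
Total worked: 44 h 23 min = 2663 min.
Regular 44 h 0 min = 2640 min at €38.00/h; overtime 0 h 23 min = 23 min at €57.00/h.
Pay = (2640 × €38.00 + 23 × €57.00) ÷ 60 = €1693.85.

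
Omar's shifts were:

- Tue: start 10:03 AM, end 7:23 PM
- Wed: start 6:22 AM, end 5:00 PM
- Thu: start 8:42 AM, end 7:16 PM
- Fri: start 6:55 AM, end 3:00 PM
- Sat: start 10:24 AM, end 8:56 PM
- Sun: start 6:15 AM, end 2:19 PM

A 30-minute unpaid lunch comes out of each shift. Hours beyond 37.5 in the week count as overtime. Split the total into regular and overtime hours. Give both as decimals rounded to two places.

Regular 37.50 hours, overtime 16.72 hours

Tue: 10:03 AM–7:23 PM = 9 h 20 min; less 30 min break → 8 h 50 min
Wed: 6:22 AM–5:00 PM = 10 h 38 min; less 30 min break → 10 h 8 min
Thu: 8:42 AM–7:16 PM = 10 h 34 min; less 30 min break → 10 h 4 min
Fri: 6:55 AM–3:00 PM = 8 h 5 min; less 30 min break → 7 h 35 min
Sat: 10:24 AM–8:56 PM = 10 h 32 min; less 30 min break → 10 h 2 min
Sun: 6:15 AM–2:19 PM = 8 h 4 min; less 30 min break → 7 h 34 min
Total worked: 54 h 13 min = 54.22 h.
Threshold 37.5 h → overtime 16 h 43 min, regular 37 h 30 min.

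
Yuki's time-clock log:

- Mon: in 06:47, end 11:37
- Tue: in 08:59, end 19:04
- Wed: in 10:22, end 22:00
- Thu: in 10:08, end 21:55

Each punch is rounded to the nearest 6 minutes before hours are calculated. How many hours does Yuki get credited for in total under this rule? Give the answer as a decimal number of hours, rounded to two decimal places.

38.30 hours

Mon: in 06:47→06:48, out 11:37→11:36; 4 h 48 min
Tue: in 08:59→09:00, out 19:04→19:06; 10 h 6 min
Wed: in 10:22→10:24, out 22:00→22:00; 11 h 36 min
Thu: in 10:08→10:06, out 21:55→21:54; 11 h 48 min
Total credited: 38 h 18 min.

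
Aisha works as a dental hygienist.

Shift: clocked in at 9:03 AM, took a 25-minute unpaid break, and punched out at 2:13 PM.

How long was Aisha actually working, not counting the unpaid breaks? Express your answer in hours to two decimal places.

Shift: 9:03 AM–2:13 PM = 5 h 10 min; less 25 min break → 4 h 45 min

4.75 hours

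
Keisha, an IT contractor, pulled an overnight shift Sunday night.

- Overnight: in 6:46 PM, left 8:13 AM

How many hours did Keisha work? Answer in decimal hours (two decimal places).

13.45 hours

Overnight: 6:46 PM → midnight = 5 h 14 min; midnight → 8:13 AM = 8 h 13 min; span 13 h 27 min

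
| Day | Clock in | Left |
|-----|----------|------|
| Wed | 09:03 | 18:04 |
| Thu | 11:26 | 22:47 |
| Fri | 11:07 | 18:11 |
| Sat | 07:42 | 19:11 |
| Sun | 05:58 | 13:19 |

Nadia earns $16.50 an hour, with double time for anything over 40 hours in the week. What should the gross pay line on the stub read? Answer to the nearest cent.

Wed: 09:03–18:04 = 9 h 1 min
Thu: 11:26–22:47 = 11 h 21 min
Fri: 11:07–18:11 = 7 h 4 min
Sat: 07:42–19:11 = 11 h 29 min
Sun: 05:58–13:19 = 7 h 21 min
Total worked: 46 h 16 min = 2776 min.
Regular 40 h 0 min = 2400 min at $16.50/h; overtime 6 h 16 min = 376 min at $33.00/h.
Pay = (2400 × $16.50 + 376 × $33.00) ÷ 60 = $866.80.

$866.80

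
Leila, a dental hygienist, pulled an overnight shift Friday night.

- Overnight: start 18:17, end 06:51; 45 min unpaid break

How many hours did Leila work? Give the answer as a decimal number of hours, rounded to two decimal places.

Overnight: 18:17 → midnight = 5 h 43 min; midnight → 06:51 = 6 h 51 min; span 12 h 34 min; less 45 min break → 11 h 49 min

11.82 hours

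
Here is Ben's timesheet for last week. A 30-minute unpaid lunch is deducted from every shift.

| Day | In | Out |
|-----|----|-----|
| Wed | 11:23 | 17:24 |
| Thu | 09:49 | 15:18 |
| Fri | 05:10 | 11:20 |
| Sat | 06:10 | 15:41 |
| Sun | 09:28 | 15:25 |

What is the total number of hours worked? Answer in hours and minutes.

30 h 38 min

Wed: 11:23–17:24 = 6 h 1 min; less 30 min break → 5 h 31 min
Thu: 09:49–15:18 = 5 h 29 min; less 30 min break → 4 h 59 min
Fri: 05:10–11:20 = 6 h 10 min; less 30 min break → 5 h 40 min
Sat: 06:10–15:41 = 9 h 31 min; less 30 min break → 9 h 1 min
Sun: 09:28–15:25 = 5 h 57 min; less 30 min break → 5 h 27 min
Total: 5 h 31 min + 4 h 59 min + 5 h 40 min + 9 h 1 min + 5 h 27 min = 30 h 38 min.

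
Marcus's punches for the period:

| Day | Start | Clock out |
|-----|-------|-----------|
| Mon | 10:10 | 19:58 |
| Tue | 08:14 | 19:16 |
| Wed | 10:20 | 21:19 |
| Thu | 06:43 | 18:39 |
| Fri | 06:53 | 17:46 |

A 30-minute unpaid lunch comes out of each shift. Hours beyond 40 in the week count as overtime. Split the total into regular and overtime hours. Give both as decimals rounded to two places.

Mon: 10:10–19:58 = 9 h 48 min; less 30 min break → 9 h 18 min
Tue: 08:14–19:16 = 11 h 2 min; less 30 min break → 10 h 32 min
Wed: 10:20–21:19 = 10 h 59 min; less 30 min break → 10 h 29 min
Thu: 06:43–18:39 = 11 h 56 min; less 30 min break → 11 h 26 min
Fri: 06:53–17:46 = 10 h 53 min; less 30 min break → 10 h 23 min
Total worked: 52 h 8 min = 52.13 h.
Threshold 40 h → overtime 12 h 8 min, regular 40 h 0 min.

Regular 40.00 hours, overtime 12.13 hours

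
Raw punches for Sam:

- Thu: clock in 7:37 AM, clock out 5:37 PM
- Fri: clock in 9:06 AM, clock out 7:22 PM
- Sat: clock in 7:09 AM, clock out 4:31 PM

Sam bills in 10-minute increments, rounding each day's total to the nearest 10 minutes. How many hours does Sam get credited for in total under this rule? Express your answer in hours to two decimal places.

Thu: 7:37 AM–5:37 PM = 10 h 0 min → rounds to 10 h 0 min
Fri: 9:06 AM–7:22 PM = 10 h 16 min → rounds to 10 h 20 min
Sat: 7:09 AM–4:31 PM = 9 h 22 min → rounds to 9 h 20 min
Total credited: 29 h 40 min.

29.67 hours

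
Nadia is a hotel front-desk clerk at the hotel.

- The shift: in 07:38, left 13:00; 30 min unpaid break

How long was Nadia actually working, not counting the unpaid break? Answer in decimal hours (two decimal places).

The shift: 07:38–13:00 = 5 h 22 min; less 30 min break → 4 h 52 min

4.87 hours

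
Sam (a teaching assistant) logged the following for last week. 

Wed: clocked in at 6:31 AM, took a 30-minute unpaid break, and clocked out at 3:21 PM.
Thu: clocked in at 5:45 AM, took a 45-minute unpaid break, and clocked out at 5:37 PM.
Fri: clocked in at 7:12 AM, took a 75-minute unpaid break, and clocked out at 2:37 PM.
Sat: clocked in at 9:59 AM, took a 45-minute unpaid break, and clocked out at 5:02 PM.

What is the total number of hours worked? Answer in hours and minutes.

31 h 55 min

Wed: 6:31 AM–3:21 PM = 8 h 50 min; less 30 min break → 8 h 20 min
Thu: 5:45 AM–5:37 PM = 11 h 52 min; less 45 min break → 11 h 7 min
Fri: 7:12 AM–2:37 PM = 7 h 25 min; less 75 min break → 6 h 10 min
Sat: 9:59 AM–5:02 PM = 7 h 3 min; less 45 min break → 6 h 18 min
Total: 8 h 20 min + 11 h 7 min + 6 h 10 min + 6 h 18 min = 31 h 55 min.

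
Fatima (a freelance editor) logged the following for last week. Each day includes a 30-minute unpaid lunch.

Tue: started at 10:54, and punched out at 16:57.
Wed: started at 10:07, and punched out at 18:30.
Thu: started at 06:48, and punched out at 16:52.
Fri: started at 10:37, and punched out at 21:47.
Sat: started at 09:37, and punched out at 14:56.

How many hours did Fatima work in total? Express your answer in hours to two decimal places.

38.48 hours

Tue: 10:54–16:57 = 6 h 3 min; less 30 min break → 5 h 33 min
Wed: 10:07–18:30 = 8 h 23 min; less 30 min break → 7 h 53 min
Thu: 06:48–16:52 = 10 h 4 min; less 30 min break → 9 h 34 min
Fri: 10:37–21:47 = 11 h 10 min; less 30 min break → 10 h 40 min
Sat: 09:37–14:56 = 5 h 19 min; less 30 min break → 4 h 49 min
Total: 5 h 33 min + 7 h 53 min + 9 h 34 min + 10 h 40 min + 4 h 49 min = 38 h 29 min.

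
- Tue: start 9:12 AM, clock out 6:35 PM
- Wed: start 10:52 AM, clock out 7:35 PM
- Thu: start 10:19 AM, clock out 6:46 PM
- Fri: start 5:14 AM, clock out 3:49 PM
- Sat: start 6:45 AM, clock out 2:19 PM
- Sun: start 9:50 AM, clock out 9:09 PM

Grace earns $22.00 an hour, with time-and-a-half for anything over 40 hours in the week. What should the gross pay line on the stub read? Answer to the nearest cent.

Tue: 9:12 AM–6:35 PM = 9 h 23 min
Wed: 10:52 AM–7:35 PM = 8 h 43 min
Thu: 10:19 AM–6:46 PM = 8 h 27 min
Fri: 5:14 AM–3:49 PM = 10 h 35 min
Sat: 6:45 AM–2:19 PM = 7 h 34 min
Sun: 9:50 AM–9:09 PM = 11 h 19 min
Total worked: 56 h 1 min = 3361 min.
Regular 40 h 0 min = 2400 min at $22.00/h; overtime 16 h 1 min = 961 min at $33.00/h.
Pay = (2400 × $22.00 + 961 × $33.00) ÷ 60 = $1408.55.

$1408.55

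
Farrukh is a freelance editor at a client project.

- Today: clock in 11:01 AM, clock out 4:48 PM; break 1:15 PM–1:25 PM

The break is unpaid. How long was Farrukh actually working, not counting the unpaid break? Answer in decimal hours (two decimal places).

5.62 hours

Today: 11:01 AM–4:48 PM = 5 h 47 min; less 10 min break → 5 h 37 min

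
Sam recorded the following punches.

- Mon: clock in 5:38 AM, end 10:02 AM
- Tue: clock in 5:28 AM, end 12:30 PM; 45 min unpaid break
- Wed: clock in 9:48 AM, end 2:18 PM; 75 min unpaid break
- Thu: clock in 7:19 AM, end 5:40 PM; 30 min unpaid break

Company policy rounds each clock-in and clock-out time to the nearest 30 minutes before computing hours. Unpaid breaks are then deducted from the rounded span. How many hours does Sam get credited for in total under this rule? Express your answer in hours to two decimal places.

Mon: in 5:38 AM→5:30 AM, out 10:02 AM→10:00 AM; 4 h 30 min
Tue: in 5:28 AM→5:30 AM, out 12:30 PM→12:30 PM; 7 h 0 min − 45 min = 6 h 15 min
Wed: in 9:48 AM→10:00 AM, out 2:18 PM→2:30 PM; 4 h 30 min − 75 min = 3 h 15 min
Thu: in 7:19 AM→7:30 AM, out 5:40 PM→5:30 PM; 10 h 0 min − 30 min = 9 h 30 min
Total credited: 23 h 30 min.

23.50 hours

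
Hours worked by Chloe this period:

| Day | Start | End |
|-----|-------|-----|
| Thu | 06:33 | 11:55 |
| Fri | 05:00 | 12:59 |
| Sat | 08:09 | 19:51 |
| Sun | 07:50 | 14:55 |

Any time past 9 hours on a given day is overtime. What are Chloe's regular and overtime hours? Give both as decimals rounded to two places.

Regular 29.43 hours, overtime 2.70 hours

Thu: 06:33–11:55 = 5 h 22 min
Fri: 05:00–12:59 = 7 h 59 min
Sat: 08:09–19:51 = 11 h 42 min
Sun: 07:50–14:55 = 7 h 5 min
Thu reg 5 h 22 min / OT 0 h 0 min; Fri reg 7 h 59 min / OT 0 h 0 min; Sat reg 9 h 0 min / OT 2 h 42 min; Sun reg 7 h 5 min / OT 0 h 0 min.
Totals: regular 29 h 26 min, overtime 2 h 42 min.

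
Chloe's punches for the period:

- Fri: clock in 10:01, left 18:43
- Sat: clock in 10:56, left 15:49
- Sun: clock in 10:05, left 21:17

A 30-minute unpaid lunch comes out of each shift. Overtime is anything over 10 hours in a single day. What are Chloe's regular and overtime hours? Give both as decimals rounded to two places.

Fri: 10:01–18:43 = 8 h 42 min; less 30 min break → 8 h 12 min
Sat: 10:56–15:49 = 4 h 53 min; less 30 min break → 4 h 23 min
Sun: 10:05–21:17 = 11 h 12 min; less 30 min break → 10 h 42 min
Fri reg 8 h 12 min / OT 0 h 0 min; Sat reg 4 h 23 min / OT 0 h 0 min; Sun reg 10 h 0 min / OT 0 h 42 min.
Totals: regular 22 h 35 min, overtime 0 h 42 min.

Regular 22.58 hours, overtime 0.70 hours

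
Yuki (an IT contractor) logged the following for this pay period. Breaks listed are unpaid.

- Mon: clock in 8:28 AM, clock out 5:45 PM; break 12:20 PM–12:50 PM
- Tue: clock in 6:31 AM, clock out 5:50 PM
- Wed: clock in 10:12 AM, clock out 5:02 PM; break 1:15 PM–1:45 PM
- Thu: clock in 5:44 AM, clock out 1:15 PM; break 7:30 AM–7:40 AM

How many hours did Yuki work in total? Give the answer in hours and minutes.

Mon: 8:28 AM–5:45 PM = 9 h 17 min; less 30 min break → 8 h 47 min
Tue: 6:31 AM–5:50 PM = 11 h 19 min
Wed: 10:12 AM–5:02 PM = 6 h 50 min; less 30 min break → 6 h 20 min
Thu: 5:44 AM–1:15 PM = 7 h 31 min; less 10 min break → 7 h 21 min
Total: 8 h 47 min + 11 h 19 min + 6 h 20 min + 7 h 21 min = 33 h 47 min.

33 h 47 min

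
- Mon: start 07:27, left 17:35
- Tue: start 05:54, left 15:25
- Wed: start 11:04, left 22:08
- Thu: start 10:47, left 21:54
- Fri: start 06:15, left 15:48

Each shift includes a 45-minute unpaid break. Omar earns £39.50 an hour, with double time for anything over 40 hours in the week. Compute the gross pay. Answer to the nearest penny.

£2183.03

Mon: 07:27–17:35 = 10 h 8 min; less 45 min break → 9 h 23 min
Tue: 05:54–15:25 = 9 h 31 min; less 45 min break → 8 h 46 min
Wed: 11:04–22:08 = 11 h 4 min; less 45 min break → 10 h 19 min
Thu: 10:47–21:54 = 11 h 7 min; less 45 min break → 10 h 22 min
Fri: 06:15–15:48 = 9 h 33 min; less 45 min break → 8 h 48 min
Total worked: 47 h 38 min = 2858 min.
Regular 40 h 0 min = 2400 min at £39.50/h; overtime 7 h 38 min = 458 min at £79.00/h.
Pay = (2400 × £39.50 + 458 × £79.00) ÷ 60 = £2183.03.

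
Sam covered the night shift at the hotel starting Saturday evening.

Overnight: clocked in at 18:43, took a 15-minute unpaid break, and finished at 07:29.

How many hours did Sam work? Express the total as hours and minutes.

12 h 31 min

Overnight: 18:43 → midnight = 5 h 17 min; midnight → 07:29 = 7 h 29 min; span 12 h 46 min; less 15 min break → 12 h 31 min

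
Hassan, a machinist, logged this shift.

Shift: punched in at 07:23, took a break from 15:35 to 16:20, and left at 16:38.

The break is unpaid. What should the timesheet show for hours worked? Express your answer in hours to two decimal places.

8.50 hours

Shift: 07:23–16:38 = 9 h 15 min; less 45 min break → 8 h 30 min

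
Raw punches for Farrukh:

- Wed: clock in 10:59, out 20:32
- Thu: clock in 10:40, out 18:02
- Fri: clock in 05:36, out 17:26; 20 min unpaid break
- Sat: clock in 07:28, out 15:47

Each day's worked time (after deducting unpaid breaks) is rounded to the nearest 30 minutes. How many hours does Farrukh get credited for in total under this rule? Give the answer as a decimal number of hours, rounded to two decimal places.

Wed: 10:59–20:32 = 9 h 33 min → rounds to 9 h 30 min
Thu: 10:40–18:02 = 7 h 22 min → rounds to 7 h 30 min
Fri: 05:36–17:26 = 11 h 50 min − 20 min = 11 h 30 min → rounds to 11 h 30 min
Sat: 07:28–15:47 = 8 h 19 min → rounds to 8 h 30 min
Total credited: 37 h 0 min.

37.00 hours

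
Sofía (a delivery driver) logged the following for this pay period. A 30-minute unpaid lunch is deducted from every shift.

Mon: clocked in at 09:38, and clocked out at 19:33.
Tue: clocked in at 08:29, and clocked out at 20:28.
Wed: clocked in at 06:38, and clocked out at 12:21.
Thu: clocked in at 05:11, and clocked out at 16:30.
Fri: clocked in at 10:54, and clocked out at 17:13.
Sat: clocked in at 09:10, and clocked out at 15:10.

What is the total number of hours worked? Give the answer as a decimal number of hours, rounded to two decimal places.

Mon: 09:38–19:33 = 9 h 55 min; less 30 min break → 9 h 25 min
Tue: 08:29–20:28 = 11 h 59 min; less 30 min break → 11 h 29 min
Wed: 06:38–12:21 = 5 h 43 min; less 30 min break → 5 h 13 min
Thu: 05:11–16:30 = 11 h 19 min; less 30 min break → 10 h 49 min
Fri: 10:54–17:13 = 6 h 19 min; less 30 min break → 5 h 49 min
Sat: 09:10–15:10 = 6 h 0 min; less 30 min break → 5 h 30 min
Total: 9 h 25 min + 11 h 29 min + 5 h 13 min + 10 h 49 min + 5 h 49 min + 5 h 30 min = 48 h 15 min.

48.25 hours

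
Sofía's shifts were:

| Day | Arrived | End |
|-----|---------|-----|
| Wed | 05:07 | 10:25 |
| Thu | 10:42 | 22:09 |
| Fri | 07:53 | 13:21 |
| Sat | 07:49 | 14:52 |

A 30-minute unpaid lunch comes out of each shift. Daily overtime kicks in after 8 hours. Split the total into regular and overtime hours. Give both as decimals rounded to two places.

Wed: 05:07–10:25 = 5 h 18 min; less 30 min break → 4 h 48 min
Thu: 10:42–22:09 = 11 h 27 min; less 30 min break → 10 h 57 min
Fri: 07:53–13:21 = 5 h 28 min; less 30 min break → 4 h 58 min
Sat: 07:49–14:52 = 7 h 3 min; less 30 min break → 6 h 33 min
Wed reg 4 h 48 min / OT 0 h 0 min; Thu reg 8 h 0 min / OT 2 h 57 min; Fri reg 4 h 58 min / OT 0 h 0 min; Sat reg 6 h 33 min / OT 0 h 0 min.
Totals: regular 24 h 19 min, overtime 2 h 57 min.

Regular 24.32 hours, overtime 2.95 hours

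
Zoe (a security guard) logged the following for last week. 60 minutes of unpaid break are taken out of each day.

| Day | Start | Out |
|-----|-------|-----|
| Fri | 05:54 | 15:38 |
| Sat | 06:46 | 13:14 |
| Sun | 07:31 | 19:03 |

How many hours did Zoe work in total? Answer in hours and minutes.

24 h 44 min

Fri: 05:54–15:38 = 9 h 44 min; less 60 min break → 8 h 44 min
Sat: 06:46–13:14 = 6 h 28 min; less 60 min break → 5 h 28 min
Sun: 07:31–19:03 = 11 h 32 min; less 60 min break → 10 h 32 min
Total: 8 h 44 min + 5 h 28 min + 10 h 32 min = 24 h 44 min.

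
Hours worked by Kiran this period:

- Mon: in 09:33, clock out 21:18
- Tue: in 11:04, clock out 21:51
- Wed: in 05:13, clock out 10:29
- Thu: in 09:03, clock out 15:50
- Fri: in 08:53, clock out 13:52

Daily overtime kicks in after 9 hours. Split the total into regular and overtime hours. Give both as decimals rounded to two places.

Mon: 09:33–21:18 = 11 h 45 min
Tue: 11:04–21:51 = 10 h 47 min
Wed: 05:13–10:29 = 5 h 16 min
Thu: 09:03–15:50 = 6 h 47 min
Fri: 08:53–13:52 = 4 h 59 min
Mon reg 9 h 0 min / OT 2 h 45 min; Tue reg 9 h 0 min / OT 1 h 47 min; Wed reg 5 h 16 min / OT 0 h 0 min; Thu reg 6 h 47 min / OT 0 h 0 min; Fri reg 4 h 59 min / OT 0 h 0 min.
Totals: regular 35 h 2 min, overtime 4 h 32 min.

Regular 35.03 hours, overtime 4.53 hours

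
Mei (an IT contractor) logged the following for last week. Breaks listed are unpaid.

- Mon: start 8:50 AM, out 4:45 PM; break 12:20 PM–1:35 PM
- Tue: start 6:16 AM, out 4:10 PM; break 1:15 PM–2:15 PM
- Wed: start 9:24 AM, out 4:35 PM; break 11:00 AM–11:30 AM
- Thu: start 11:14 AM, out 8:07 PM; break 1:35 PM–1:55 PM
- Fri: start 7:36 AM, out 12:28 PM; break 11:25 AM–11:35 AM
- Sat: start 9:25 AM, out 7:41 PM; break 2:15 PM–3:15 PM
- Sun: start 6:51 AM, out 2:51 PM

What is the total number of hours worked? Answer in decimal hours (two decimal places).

Mon: 8:50 AM–4:45 PM = 7 h 55 min; less 75 min break → 6 h 40 min
Tue: 6:16 AM–4:10 PM = 9 h 54 min; less 60 min break → 8 h 54 min
Wed: 9:24 AM–4:35 PM = 7 h 11 min; less 30 min break → 6 h 41 min
Thu: 11:14 AM–8:07 PM = 8 h 53 min; less 20 min break → 8 h 33 min
Fri: 7:36 AM–12:28 PM = 4 h 52 min; less 10 min break → 4 h 42 min
Sat: 9:25 AM–7:41 PM = 10 h 16 min; less 60 min break → 9 h 16 min
Sun: 6:51 AM–2:51 PM = 8 h 0 min
Total: 6 h 40 min + 8 h 54 min + 6 h 41 min + 8 h 33 min + 4 h 42 min + 9 h 16 min + 8 h 0 min = 52 h 46 min.

52.77 hours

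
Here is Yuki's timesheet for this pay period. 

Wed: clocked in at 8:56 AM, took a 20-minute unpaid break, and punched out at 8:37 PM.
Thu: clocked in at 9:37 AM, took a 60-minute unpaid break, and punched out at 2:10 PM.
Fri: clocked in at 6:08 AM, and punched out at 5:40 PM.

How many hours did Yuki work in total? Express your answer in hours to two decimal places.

Wed: 8:56 AM–8:37 PM = 11 h 41 min; less 20 min break → 11 h 21 min
Thu: 9:37 AM–2:10 PM = 4 h 33 min; less 60 min break → 3 h 33 min
Fri: 6:08 AM–5:40 PM = 11 h 32 min
Total: 11 h 21 min + 3 h 33 min + 11 h 32 min = 26 h 26 min.

26.43 hours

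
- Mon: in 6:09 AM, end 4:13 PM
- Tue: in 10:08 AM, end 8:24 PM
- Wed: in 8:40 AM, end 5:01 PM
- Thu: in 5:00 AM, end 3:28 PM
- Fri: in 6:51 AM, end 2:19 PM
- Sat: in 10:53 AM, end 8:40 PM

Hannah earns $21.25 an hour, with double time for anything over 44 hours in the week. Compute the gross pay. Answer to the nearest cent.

$1462.00

Mon: 6:09 AM–4:13 PM = 10 h 4 min
Tue: 10:08 AM–8:24 PM = 10 h 16 min
Wed: 8:40 AM–5:01 PM = 8 h 21 min
Thu: 5:00 AM–3:28 PM = 10 h 28 min
Fri: 6:51 AM–2:19 PM = 7 h 28 min
Sat: 10:53 AM–8:40 PM = 9 h 47 min
Total worked: 56 h 24 min = 3384 min.
Regular 44 h 0 min = 2640 min at $21.25/h; overtime 12 h 24 min = 744 min at $42.50/h.
Pay = (2640 × $21.25 + 744 × $42.50) ÷ 60 = $1462.00.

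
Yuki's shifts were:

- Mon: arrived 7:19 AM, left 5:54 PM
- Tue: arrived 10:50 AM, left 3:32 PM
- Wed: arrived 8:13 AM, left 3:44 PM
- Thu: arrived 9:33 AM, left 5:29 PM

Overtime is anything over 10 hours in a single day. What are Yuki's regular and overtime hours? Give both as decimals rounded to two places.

Regular 30.15 hours, overtime 0.58 hours

Mon: 7:19 AM–5:54 PM = 10 h 35 min
Tue: 10:50 AM–3:32 PM = 4 h 42 min
Wed: 8:13 AM–3:44 PM = 7 h 31 min
Thu: 9:33 AM–5:29 PM = 7 h 56 min
Mon reg 10 h 0 min / OT 0 h 35 min; Tue reg 4 h 42 min / OT 0 h 0 min; Wed reg 7 h 31 min / OT 0 h 0 min; Thu reg 7 h 56 min / OT 0 h 0 min.
Totals: regular 30 h 9 min, overtime 0 h 35 min.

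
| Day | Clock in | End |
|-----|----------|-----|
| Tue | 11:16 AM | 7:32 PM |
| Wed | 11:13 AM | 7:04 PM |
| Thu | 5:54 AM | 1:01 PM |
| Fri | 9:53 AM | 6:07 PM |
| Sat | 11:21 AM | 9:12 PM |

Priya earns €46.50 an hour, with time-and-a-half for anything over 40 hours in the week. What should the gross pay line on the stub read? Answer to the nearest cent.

Tue: 11:16 AM–7:32 PM = 8 h 16 min
Wed: 11:13 AM–7:04 PM = 7 h 51 min
Thu: 5:54 AM–1:01 PM = 7 h 7 min
Fri: 9:53 AM–6:07 PM = 8 h 14 min
Sat: 11:21 AM–9:12 PM = 9 h 51 min
Total worked: 41 h 19 min = 2479 min.
Regular 40 h 0 min = 2400 min at €46.50/h; overtime 1 h 19 min = 79 min at €69.75/h.
Pay = (2400 × €46.50 + 79 × €69.75) ÷ 60 = €1951.84.

€1951.84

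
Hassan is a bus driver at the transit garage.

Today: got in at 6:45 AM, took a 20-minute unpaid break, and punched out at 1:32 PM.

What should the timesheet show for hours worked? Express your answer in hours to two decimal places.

Today: 6:45 AM–1:32 PM = 6 h 47 min; less 20 min break → 6 h 27 min

6.45 hours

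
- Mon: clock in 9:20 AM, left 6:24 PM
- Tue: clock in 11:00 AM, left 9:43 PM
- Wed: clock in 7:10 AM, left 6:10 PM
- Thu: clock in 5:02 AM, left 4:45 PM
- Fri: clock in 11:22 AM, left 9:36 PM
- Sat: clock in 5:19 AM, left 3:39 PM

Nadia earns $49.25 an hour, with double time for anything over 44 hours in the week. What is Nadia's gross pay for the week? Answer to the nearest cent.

Mon: 9:20 AM–6:24 PM = 9 h 4 min
Tue: 11:00 AM–9:43 PM = 10 h 43 min
Wed: 7:10 AM–6:10 PM = 11 h 0 min
Thu: 5:02 AM–4:45 PM = 11 h 43 min
Fri: 11:22 AM–9:36 PM = 10 h 14 min
Sat: 5:19 AM–3:39 PM = 10 h 20 min
Total worked: 63 h 4 min = 3784 min.
Regular 44 h 0 min = 2640 min at $49.25/h; overtime 19 h 4 min = 1144 min at $98.50/h.
Pay = (2640 × $49.25 + 1144 × $98.50) ÷ 60 = $4045.07.

$4045.07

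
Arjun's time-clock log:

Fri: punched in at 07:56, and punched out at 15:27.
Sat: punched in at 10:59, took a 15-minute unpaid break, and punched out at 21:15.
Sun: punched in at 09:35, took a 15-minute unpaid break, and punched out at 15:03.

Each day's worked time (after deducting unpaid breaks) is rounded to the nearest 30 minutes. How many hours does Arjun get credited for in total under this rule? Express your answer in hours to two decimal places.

22.50 hours

Fri: 07:56–15:27 = 7 h 31 min → rounds to 7 h 30 min
Sat: 10:59–21:15 = 10 h 16 min − 15 min = 10 h 1 min → rounds to 10 h 0 min
Sun: 09:35–15:03 = 5 h 28 min − 15 min = 5 h 13 min → rounds to 5 h 0 min
Total credited: 22 h 30 min.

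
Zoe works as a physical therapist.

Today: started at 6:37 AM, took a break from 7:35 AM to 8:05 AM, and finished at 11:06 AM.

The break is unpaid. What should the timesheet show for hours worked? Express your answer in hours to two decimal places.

3.98 hours

Today: 6:37 AM–11:06 AM = 4 h 29 min; less 30 min break → 3 h 59 min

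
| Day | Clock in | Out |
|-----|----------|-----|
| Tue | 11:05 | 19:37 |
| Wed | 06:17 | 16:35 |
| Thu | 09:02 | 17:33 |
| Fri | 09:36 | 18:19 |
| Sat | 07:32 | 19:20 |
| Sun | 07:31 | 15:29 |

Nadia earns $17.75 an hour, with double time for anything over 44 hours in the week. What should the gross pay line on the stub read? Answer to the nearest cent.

Tue: 11:05–19:37 = 8 h 32 min
Wed: 06:17–16:35 = 10 h 18 min
Thu: 09:02–17:33 = 8 h 31 min
Fri: 09:36–18:19 = 8 h 43 min
Sat: 07:32–19:20 = 11 h 48 min
Sun: 07:31–15:29 = 7 h 58 min
Total worked: 55 h 50 min = 3350 min.
Regular 44 h 0 min = 2640 min at $17.75/h; overtime 11 h 50 min = 710 min at $35.50/h.
Pay = (2640 × $17.75 + 710 × $35.50) ÷ 60 = $1201.08.

$1201.08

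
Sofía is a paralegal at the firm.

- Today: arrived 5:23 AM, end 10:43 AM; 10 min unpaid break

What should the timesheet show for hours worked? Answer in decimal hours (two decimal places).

5.17 hours

Today: 5:23 AM–10:43 AM = 5 h 20 min; less 10 min break → 5 h 10 min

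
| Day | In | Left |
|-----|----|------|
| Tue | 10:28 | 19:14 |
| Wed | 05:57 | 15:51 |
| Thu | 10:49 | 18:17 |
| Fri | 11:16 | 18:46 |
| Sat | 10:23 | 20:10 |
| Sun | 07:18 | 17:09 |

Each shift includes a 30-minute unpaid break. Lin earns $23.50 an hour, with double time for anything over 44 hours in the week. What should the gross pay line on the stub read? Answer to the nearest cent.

Tue: 10:28–19:14 = 8 h 46 min; less 30 min break → 8 h 16 min
Wed: 05:57–15:51 = 9 h 54 min; less 30 min break → 9 h 24 min
Thu: 10:49–18:17 = 7 h 28 min; less 30 min break → 6 h 58 min
Fri: 11:16–18:46 = 7 h 30 min; less 30 min break → 7 h 0 min
Sat: 10:23–20:10 = 9 h 47 min; less 30 min break → 9 h 17 min
Sun: 07:18–17:09 = 9 h 51 min; less 30 min break → 9 h 21 min
Total worked: 50 h 16 min = 3016 min.
Regular 44 h 0 min = 2640 min at $23.50/h; overtime 6 h 16 min = 376 min at $47.00/h.
Pay = (2640 × $23.50 + 376 × $47.00) ÷ 60 = $1328.53.

$1328.53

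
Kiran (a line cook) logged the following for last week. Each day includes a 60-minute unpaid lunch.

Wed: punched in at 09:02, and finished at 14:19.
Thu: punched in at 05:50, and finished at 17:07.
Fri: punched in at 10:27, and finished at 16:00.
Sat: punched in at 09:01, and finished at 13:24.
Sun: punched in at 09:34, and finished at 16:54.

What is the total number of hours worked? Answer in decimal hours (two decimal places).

Wed: 09:02–14:19 = 5 h 17 min; less 60 min break → 4 h 17 min
Thu: 05:50–17:07 = 11 h 17 min; less 60 min break → 10 h 17 min
Fri: 10:27–16:00 = 5 h 33 min; less 60 min break → 4 h 33 min
Sat: 09:01–13:24 = 4 h 23 min; less 60 min break → 3 h 23 min
Sun: 09:34–16:54 = 7 h 20 min; less 60 min break → 6 h 20 min
Total: 4 h 17 min + 10 h 17 min + 4 h 33 min + 3 h 23 min + 6 h 20 min = 28 h 50 min.

28.83 hours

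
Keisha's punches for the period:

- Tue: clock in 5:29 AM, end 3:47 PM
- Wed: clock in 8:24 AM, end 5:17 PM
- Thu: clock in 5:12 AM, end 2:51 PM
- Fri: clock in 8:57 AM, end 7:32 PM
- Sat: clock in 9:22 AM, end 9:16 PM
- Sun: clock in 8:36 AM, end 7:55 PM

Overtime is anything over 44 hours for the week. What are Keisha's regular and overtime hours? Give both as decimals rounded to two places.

Regular 44.00 hours, overtime 18.63 hours

Tue: 5:29 AM–3:47 PM = 10 h 18 min
Wed: 8:24 AM–5:17 PM = 8 h 53 min
Thu: 5:12 AM–2:51 PM = 9 h 39 min
Fri: 8:57 AM–7:32 PM = 10 h 35 min
Sat: 9:22 AM–9:16 PM = 11 h 54 min
Sun: 8:36 AM–7:55 PM = 11 h 19 min
Total worked: 62 h 38 min = 62.63 h.
Threshold 44 h → overtime 18 h 38 min, regular 44 h 0 min.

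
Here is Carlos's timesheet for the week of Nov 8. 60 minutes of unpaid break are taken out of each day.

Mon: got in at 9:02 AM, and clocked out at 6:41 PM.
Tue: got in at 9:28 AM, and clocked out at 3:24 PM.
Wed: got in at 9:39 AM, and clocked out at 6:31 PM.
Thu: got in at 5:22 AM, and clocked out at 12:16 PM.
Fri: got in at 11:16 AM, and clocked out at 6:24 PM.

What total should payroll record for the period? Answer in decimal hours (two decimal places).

Mon: 9:02 AM–6:41 PM = 9 h 39 min; less 60 min break → 8 h 39 min
Tue: 9:28 AM–3:24 PM = 5 h 56 min; less 60 min break → 4 h 56 min
Wed: 9:39 AM–6:31 PM = 8 h 52 min; less 60 min break → 7 h 52 min
Thu: 5:22 AM–12:16 PM = 6 h 54 min; less 60 min break → 5 h 54 min
Fri: 11:16 AM–6:24 PM = 7 h 8 min; less 60 min break → 6 h 8 min
Total: 8 h 39 min + 4 h 56 min + 7 h 52 min + 5 h 54 min + 6 h 8 min = 33 h 29 min.

33.48 hours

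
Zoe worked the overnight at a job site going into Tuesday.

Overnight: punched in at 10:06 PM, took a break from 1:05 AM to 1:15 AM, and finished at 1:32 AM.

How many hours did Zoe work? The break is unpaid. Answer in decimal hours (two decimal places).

3.27 hours

Overnight: 10:06 PM → midnight = 1 h 54 min; midnight → 1:32 AM = 1 h 32 min; span 3 h 26 min; less 10 min break → 3 h 16 min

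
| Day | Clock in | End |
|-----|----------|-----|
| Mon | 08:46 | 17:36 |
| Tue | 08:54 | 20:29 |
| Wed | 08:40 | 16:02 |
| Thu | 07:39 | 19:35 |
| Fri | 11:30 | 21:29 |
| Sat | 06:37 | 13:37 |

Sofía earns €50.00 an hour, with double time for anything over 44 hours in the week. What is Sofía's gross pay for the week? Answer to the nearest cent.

Mon: 08:46–17:36 = 8 h 50 min
Tue: 08:54–20:29 = 11 h 35 min
Wed: 08:40–16:02 = 7 h 22 min
Thu: 07:39–19:35 = 11 h 56 min
Fri: 11:30–21:29 = 9 h 59 min
Sat: 06:37–13:37 = 7 h 0 min
Total worked: 56 h 42 min = 3402 min.
Regular 44 h 0 min = 2640 min at €50.00/h; overtime 12 h 42 min = 762 min at €100.00/h.
Pay = (2640 × €50.00 + 762 × €100.00) ÷ 60 = €3470.00.

€3470.00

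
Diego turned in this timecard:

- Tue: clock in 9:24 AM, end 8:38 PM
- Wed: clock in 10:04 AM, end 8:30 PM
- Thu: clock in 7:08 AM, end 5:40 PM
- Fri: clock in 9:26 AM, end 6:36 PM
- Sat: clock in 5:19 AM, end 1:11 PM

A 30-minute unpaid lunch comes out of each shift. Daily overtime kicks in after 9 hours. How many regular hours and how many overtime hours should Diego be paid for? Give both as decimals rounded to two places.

Tue: 9:24 AM–8:38 PM = 11 h 14 min; less 30 min break → 10 h 44 min
Wed: 10:04 AM–8:30 PM = 10 h 26 min; less 30 min break → 9 h 56 min
Thu: 7:08 AM–5:40 PM = 10 h 32 min; less 30 min break → 10 h 2 min
Fri: 9:26 AM–6:36 PM = 9 h 10 min; less 30 min break → 8 h 40 min
Sat: 5:19 AM–1:11 PM = 7 h 52 min; less 30 min break → 7 h 22 min
Tue reg 9 h 0 min / OT 1 h 44 min; Wed reg 9 h 0 min / OT 0 h 56 min; Thu reg 9 h 0 min / OT 1 h 2 min; Fri reg 8 h 40 min / OT 0 h 0 min; Sat reg 7 h 22 min / OT 0 h 0 min.
Totals: regular 43 h 2 min, overtime 3 h 42 min.

Regular 43.03 hours, overtime 3.70 hours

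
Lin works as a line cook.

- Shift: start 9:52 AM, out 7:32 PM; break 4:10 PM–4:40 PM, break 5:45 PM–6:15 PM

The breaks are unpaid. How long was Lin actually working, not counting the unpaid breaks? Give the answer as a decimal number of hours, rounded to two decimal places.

Shift: 9:52 AM–7:32 PM = 9 h 40 min; less 60 min break → 8 h 40 min

8.67 hours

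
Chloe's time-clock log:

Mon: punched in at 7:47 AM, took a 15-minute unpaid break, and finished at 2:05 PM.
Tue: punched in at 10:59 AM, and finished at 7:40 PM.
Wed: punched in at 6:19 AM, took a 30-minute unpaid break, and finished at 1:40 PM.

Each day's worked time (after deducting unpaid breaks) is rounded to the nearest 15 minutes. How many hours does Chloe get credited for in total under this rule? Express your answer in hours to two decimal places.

Mon: 7:47 AM–2:05 PM = 6 h 18 min − 15 min = 6 h 3 min → rounds to 6 h 0 min
Tue: 10:59 AM–7:40 PM = 8 h 41 min → rounds to 8 h 45 min
Wed: 6:19 AM–1:40 PM = 7 h 21 min − 30 min = 6 h 51 min → rounds to 6 h 45 min
Total credited: 21 h 30 min.

21.50 hours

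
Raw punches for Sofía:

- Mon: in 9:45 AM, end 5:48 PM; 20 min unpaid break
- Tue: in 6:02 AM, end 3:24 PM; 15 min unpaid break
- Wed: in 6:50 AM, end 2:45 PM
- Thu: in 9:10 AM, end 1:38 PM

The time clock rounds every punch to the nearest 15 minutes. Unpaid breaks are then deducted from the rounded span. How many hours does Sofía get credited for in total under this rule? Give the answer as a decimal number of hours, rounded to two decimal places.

29.42 hours

Mon: in 9:45 AM→9:45 AM, out 5:48 PM→5:45 PM; 8 h 0 min − 20 min = 7 h 40 min
Tue: in 6:02 AM→6:00 AM, out 3:24 PM→3:30 PM; 9 h 30 min − 15 min = 9 h 15 min
Wed: in 6:50 AM→6:45 AM, out 2:45 PM→2:45 PM; 8 h 0 min
Thu: in 9:10 AM→9:15 AM, out 1:38 PM→1:45 PM; 4 h 30 min
Total credited: 29 h 25 min.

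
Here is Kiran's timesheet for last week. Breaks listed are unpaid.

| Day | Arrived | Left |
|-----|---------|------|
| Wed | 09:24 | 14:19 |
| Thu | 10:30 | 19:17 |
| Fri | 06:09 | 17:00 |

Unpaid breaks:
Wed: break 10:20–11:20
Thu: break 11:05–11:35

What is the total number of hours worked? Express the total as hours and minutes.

23 h 3 min

Wed: 09:24–14:19 = 4 h 55 min; less 60 min break → 3 h 55 min
Thu: 10:30–19:17 = 8 h 47 min; less 30 min break → 8 h 17 min
Fri: 06:09–17:00 = 10 h 51 min
Total: 3 h 55 min + 8 h 17 min + 10 h 51 min = 23 h 3 min.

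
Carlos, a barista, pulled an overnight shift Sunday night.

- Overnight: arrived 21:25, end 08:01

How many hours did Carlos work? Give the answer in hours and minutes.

10 h 36 min

Overnight: 21:25 → midnight = 2 h 35 min; midnight → 08:01 = 8 h 1 min; span 10 h 36 min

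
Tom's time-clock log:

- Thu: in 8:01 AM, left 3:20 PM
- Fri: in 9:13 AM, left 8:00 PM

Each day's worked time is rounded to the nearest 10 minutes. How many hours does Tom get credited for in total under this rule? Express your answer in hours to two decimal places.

Thu: 8:01 AM–3:20 PM = 7 h 19 min → rounds to 7 h 20 min
Fri: 9:13 AM–8:00 PM = 10 h 47 min → rounds to 10 h 50 min
Total credited: 18 h 10 min.

18.17 hours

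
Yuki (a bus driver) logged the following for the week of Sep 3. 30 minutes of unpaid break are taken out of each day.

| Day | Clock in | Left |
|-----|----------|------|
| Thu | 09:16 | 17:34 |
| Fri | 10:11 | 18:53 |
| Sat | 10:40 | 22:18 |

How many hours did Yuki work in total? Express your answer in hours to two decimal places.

Thu: 09:16–17:34 = 8 h 18 min; less 30 min break → 7 h 48 min
Fri: 10:11–18:53 = 8 h 42 min; less 30 min break → 8 h 12 min
Sat: 10:40–22:18 = 11 h 38 min; less 30 min break → 11 h 8 min
Total: 7 h 48 min + 8 h 12 min + 11 h 8 min = 27 h 8 min.

27.13 hours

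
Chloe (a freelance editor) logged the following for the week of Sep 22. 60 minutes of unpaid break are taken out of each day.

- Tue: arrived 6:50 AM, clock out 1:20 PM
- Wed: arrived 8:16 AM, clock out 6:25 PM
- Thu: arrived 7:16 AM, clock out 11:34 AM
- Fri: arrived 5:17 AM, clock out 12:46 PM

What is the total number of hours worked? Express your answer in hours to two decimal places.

24.43 hours

Tue: 6:50 AM–1:20 PM = 6 h 30 min; less 60 min break → 5 h 30 min
Wed: 8:16 AM–6:25 PM = 10 h 9 min; less 60 min break → 9 h 9 min
Thu: 7:16 AM–11:34 AM = 4 h 18 min; less 60 min break → 3 h 18 min
Fri: 5:17 AM–12:46 PM = 7 h 29 min; less 60 min break → 6 h 29 min
Total: 5 h 30 min + 9 h 9 min + 3 h 18 min + 6 h 29 min = 24 h 26 min.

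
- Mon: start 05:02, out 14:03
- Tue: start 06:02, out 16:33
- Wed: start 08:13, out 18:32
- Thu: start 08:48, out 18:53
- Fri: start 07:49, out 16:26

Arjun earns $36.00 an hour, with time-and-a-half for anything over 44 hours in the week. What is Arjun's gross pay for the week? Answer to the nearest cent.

$1829.70

Mon: 05:02–14:03 = 9 h 1 min
Tue: 06:02–16:33 = 10 h 31 min
Wed: 08:13–18:32 = 10 h 19 min
Thu: 08:48–18:53 = 10 h 5 min
Fri: 07:49–16:26 = 8 h 37 min
Total worked: 48 h 33 min = 2913 min.
Regular 44 h 0 min = 2640 min at $36.00/h; overtime 4 h 33 min = 273 min at $54.00/h.
Pay = (2640 × $36.00 + 273 × $54.00) ÷ 60 = $1829.70.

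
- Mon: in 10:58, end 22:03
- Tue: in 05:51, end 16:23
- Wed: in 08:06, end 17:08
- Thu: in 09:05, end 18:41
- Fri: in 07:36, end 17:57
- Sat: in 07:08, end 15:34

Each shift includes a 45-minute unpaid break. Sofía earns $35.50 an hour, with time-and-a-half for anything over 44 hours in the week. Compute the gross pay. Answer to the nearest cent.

Mon: 10:58–22:03 = 11 h 5 min; less 45 min break → 10 h 20 min
Tue: 05:51–16:23 = 10 h 32 min; less 45 min break → 9 h 47 min
Wed: 08:06–17:08 = 9 h 2 min; less 45 min break → 8 h 17 min
Thu: 09:05–18:41 = 9 h 36 min; less 45 min break → 8 h 51 min
Fri: 07:36–17:57 = 10 h 21 min; less 45 min break → 9 h 36 min
Sat: 07:08–15:34 = 8 h 26 min; less 45 min break → 7 h 41 min
Total worked: 54 h 32 min = 3272 min.
Regular 44 h 0 min = 2640 min at $35.50/h; overtime 10 h 32 min = 632 min at $53.25/h.
Pay = (2640 × $35.50 + 632 × $53.25) ÷ 60 = $2122.90.

$2122.90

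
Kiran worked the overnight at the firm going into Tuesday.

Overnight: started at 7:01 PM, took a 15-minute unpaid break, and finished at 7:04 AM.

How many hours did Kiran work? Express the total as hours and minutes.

11 h 48 min

Overnight: 7:01 PM → midnight = 4 h 59 min; midnight → 7:04 AM = 7 h 4 min; span 12 h 3 min; less 15 min break → 11 h 48 min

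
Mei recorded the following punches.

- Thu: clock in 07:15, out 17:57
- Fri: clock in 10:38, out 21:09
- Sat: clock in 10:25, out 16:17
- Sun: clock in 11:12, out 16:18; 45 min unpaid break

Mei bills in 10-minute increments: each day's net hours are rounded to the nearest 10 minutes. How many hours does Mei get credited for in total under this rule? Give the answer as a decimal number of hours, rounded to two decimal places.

Thu: 07:15–17:57 = 10 h 42 min → rounds to 10 h 40 min
Fri: 10:38–21:09 = 10 h 31 min → rounds to 10 h 30 min
Sat: 10:25–16:17 = 5 h 52 min → rounds to 5 h 50 min
Sun: 11:12–16:18 = 5 h 6 min − 45 min = 4 h 21 min → rounds to 4 h 20 min
Total credited: 31 h 20 min.

31.33 hours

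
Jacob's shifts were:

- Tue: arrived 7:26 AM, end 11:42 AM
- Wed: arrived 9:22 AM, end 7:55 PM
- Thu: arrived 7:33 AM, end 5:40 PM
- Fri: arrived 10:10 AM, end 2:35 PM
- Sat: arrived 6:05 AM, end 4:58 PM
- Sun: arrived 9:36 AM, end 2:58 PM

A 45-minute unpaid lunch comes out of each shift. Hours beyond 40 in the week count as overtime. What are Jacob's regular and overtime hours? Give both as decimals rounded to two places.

Tue: 7:26 AM–11:42 AM = 4 h 16 min; less 45 min break → 3 h 31 min
Wed: 9:22 AM–7:55 PM = 10 h 33 min; less 45 min break → 9 h 48 min
Thu: 7:33 AM–5:40 PM = 10 h 7 min; less 45 min break → 9 h 22 min
Fri: 10:10 AM–2:35 PM = 4 h 25 min; less 45 min break → 3 h 40 min
Sat: 6:05 AM–4:58 PM = 10 h 53 min; less 45 min break → 10 h 8 min
Sun: 9:36 AM–2:58 PM = 5 h 22 min; less 45 min break → 4 h 37 min
Total worked: 41 h 6 min = 41.10 h.
Threshold 40 h → overtime 1 h 6 min, regular 40 h 0 min.

Regular 40.00 hours, overtime 1.10 hours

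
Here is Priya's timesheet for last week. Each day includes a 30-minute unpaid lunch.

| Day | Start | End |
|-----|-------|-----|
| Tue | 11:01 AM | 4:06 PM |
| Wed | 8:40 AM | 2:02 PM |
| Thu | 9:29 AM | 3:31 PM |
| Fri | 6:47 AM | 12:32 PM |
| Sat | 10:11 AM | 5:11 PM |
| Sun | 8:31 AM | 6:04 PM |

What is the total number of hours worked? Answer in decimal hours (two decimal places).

Tue: 11:01 AM–4:06 PM = 5 h 5 min; less 30 min break → 4 h 35 min
Wed: 8:40 AM–2:02 PM = 5 h 22 min; less 30 min break → 4 h 52 min
Thu: 9:29 AM–3:31 PM = 6 h 2 min; less 30 min break → 5 h 32 min
Fri: 6:47 AM–12:32 PM = 5 h 45 min; less 30 min break → 5 h 15 min
Sat: 10:11 AM–5:11 PM = 7 h 0 min; less 30 min break → 6 h 30 min
Sun: 8:31 AM–6:04 PM = 9 h 33 min; less 30 min break → 9 h 3 min
Total: 4 h 35 min + 4 h 52 min + 5 h 32 min + 5 h 15 min + 6 h 30 min + 9 h 3 min = 35 h 47 min.

35.78 hours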